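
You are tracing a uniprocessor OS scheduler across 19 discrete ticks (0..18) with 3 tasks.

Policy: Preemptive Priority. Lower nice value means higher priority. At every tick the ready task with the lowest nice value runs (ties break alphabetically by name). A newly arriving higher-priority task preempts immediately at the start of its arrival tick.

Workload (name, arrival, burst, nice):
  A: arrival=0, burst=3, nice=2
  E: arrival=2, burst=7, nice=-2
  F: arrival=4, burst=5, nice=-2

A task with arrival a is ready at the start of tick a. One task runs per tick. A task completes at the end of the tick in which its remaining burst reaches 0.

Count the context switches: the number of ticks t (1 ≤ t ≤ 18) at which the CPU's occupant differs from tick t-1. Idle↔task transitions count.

t=0: ready={A} → run A
t=1: ready={A} → run A
t=2: ready={A,E} → run E
t=3: ready={A,E} → run E
t=4: ready={A,E,F} → run E
t=5: ready={A,E,F} → run E
t=6: ready={A,E,F} → run E
t=7: ready={A,E,F} → run E
t=8: ready={A,E,F} → run E
t=9: ready={A,F} → run F
t=10: ready={A,F} → run F
t=11: ready={A,F} → run F
t=12: ready={A,F} → run F
t=13: ready={A,F} → run F
t=14: ready={A} → run A
t=15: (idle)
t=16: (idle)
t=17: (idle)
t=18: (idle)

context switches = 4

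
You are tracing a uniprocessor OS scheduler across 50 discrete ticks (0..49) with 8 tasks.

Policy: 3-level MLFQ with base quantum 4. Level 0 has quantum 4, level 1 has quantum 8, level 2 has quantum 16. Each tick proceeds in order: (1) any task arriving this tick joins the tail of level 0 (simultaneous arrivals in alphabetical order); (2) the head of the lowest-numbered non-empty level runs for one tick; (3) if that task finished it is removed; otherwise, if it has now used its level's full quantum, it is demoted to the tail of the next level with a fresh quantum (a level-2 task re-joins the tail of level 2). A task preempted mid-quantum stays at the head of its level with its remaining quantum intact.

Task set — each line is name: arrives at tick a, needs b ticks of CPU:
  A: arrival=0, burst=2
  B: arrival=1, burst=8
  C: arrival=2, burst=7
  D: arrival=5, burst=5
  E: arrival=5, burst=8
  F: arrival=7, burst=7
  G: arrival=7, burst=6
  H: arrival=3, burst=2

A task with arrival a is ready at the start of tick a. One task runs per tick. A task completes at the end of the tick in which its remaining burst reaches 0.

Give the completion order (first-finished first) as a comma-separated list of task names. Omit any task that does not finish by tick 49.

t=0: L0/L1/L2 = A/-/- → run A
t=1: L0/L1/L2 = AB/-/- → run A
t=2: L0/L1/L2 = BC/-/- → run B
t=3: L0/L1/L2 = BCH/-/- → run B
t=4: L0/L1/L2 = BCH/-/- → run B
t=5: L0/L1/L2 = BCHDE/-/- → run B
t=6: L0/L1/L2 = CHDE/B/- → run C
t=7: L0/L1/L2 = CHDEFG/B/- → run C
t=8: L0/L1/L2 = CHDEFG/B/- → run C
t=9: L0/L1/L2 = CHDEFG/B/- → run C
t=10: L0/L1/L2 = HDEFG/BC/- → run H
t=11: L0/L1/L2 = HDEFG/BC/- → run H
t=12: L0/L1/L2 = DEFG/BC/- → run D
t=13: L0/L1/L2 = DEFG/BC/- → run D
t=14: L0/L1/L2 = DEFG/BC/- → run D
t=15: L0/L1/L2 = DEFG/BC/- → run D
t=16: L0/L1/L2 = EFG/BCD/- → run E
t=17: L0/L1/L2 = EFG/BCD/- → run E
t=18: L0/L1/L2 = EFG/BCD/- → run E
t=19: L0/L1/L2 = EFG/BCD/- → run E
t=20: L0/L1/L2 = FG/BCDE/- → run F
t=21: L0/L1/L2 = FG/BCDE/- → run F
t=22: L0/L1/L2 = FG/BCDE/- → run F
t=23: L0/L1/L2 = FG/BCDE/- → run F
t=24: L0/L1/L2 = G/BCDEF/- → run G
t=25: L0/L1/L2 = G/BCDEF/- → run G
t=26: L0/L1/L2 = G/BCDEF/- → run G
t=27: L0/L1/L2 = G/BCDEF/- → run G
t=28: L0/L1/L2 = -/BCDEFG/- → run B
t=29: L0/L1/L2 = -/BCDEFG/- → run B
t=30: L0/L1/L2 = -/BCDEFG/- → run B
t=31: L0/L1/L2 = -/BCDEFG/- → run B
t=32: L0/L1/L2 = -/CDEFG/- → run C
t=33: L0/L1/L2 = -/CDEFG/- → run C
t=34: L0/L1/L2 = -/CDEFG/- → run C
t=35: L0/L1/L2 = -/DEFG/- → run D
t=36: L0/L1/L2 = -/EFG/- → run E
t=37: L0/L1/L2 = -/EFG/- → run E
t=38: L0/L1/L2 = -/EFG/- → run E
t=39: L0/L1/L2 = -/EFG/- → run E
t=40: L0/L1/L2 = -/FG/- → run F
t=41: L0/L1/L2 = -/FG/- → run F
t=42: L0/L1/L2 = -/FG/- → run F
t=43: L0/L1/L2 = -/G/- → run G
t=44: L0/L1/L2 = -/G/- → run G
t=45: (idle)
t=46: (idle)
t=47: (idle)
t=48: (idle)
t=49: (idle)

completion order = A, H, B, C, D, E, F, G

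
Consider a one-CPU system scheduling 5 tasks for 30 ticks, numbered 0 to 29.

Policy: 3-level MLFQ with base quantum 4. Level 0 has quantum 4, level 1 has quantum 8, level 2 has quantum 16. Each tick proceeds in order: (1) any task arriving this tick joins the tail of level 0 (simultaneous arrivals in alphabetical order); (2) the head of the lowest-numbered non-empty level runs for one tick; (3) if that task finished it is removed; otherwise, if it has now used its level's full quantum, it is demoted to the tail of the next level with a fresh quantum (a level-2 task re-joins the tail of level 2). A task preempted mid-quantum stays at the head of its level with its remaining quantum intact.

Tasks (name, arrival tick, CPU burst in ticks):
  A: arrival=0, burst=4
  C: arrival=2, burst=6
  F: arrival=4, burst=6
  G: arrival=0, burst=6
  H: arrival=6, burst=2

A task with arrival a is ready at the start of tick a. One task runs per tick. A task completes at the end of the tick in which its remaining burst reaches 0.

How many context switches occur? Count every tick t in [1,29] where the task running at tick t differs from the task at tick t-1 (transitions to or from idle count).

t=0: L0/L1/L2 = AG/-/- → run A
t=1: L0/L1/L2 = AG/-/- → run A
t=2: L0/L1/L2 = AGC/-/- → run A
t=3: L0/L1/L2 = AGC/-/- → run A
t=4: L0/L1/L2 = GCF/-/- → run G
t=5: L0/L1/L2 = GCF/-/- → run G
t=6: L0/L1/L2 = GCFH/-/- → run G
t=7: L0/L1/L2 = GCFH/-/- → run G
t=8: L0/L1/L2 = CFH/G/- → run C
t=9: L0/L1/L2 = CFH/G/- → run C
t=10: L0/L1/L2 = CFH/G/- → run C
t=11: L0/L1/L2 = CFH/G/- → run C
t=12: L0/L1/L2 = FH/GC/- → run F
t=13: L0/L1/L2 = FH/GC/- → run F
t=14: L0/L1/L2 = FH/GC/- → run F
t=15: L0/L1/L2 = FH/GC/- → run F
t=16: L0/L1/L2 = H/GCF/- → run H
t=17: L0/L1/L2 = H/GCF/- → run H
t=18: L0/L1/L2 = -/GCF/- → run G
t=19: L0/L1/L2 = -/GCF/- → run G
t=20: L0/L1/L2 = -/CF/- → run C
t=21: L0/L1/L2 = -/CF/- → run C
t=22: L0/L1/L2 = -/F/- → run F
t=23: L0/L1/L2 = -/F/- → run F
t=24: (idle)
t=25: (idle)
t=26: (idle)
t=27: (idle)
t=28: (idle)
t=29: (idle)

context switches = 8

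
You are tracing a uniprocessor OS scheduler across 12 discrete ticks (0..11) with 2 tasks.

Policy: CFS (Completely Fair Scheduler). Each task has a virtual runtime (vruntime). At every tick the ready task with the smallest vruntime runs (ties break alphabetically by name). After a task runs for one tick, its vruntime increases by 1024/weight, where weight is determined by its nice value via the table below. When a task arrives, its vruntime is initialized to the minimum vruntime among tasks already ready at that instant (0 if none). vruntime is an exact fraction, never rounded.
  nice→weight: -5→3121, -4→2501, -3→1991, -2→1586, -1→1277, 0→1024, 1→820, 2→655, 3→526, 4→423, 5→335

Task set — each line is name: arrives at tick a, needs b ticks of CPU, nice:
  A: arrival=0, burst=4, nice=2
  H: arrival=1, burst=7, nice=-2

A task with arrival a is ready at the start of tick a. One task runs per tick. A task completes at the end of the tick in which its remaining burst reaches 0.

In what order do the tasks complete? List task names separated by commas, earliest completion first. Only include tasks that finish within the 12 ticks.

completion order = A, H

t=0: vr[A=0] → run A
t=1: vr[A=1024/655 H=1024/655] → run A
t=2: vr[A=2048/655 H=1024/655] → run H
t=3: vr[A=2048/655 H=1147392/519415] → run H
t=4: vr[A=2048/655 H=1482752/519415] → run H
t=5: vr[A=2048/655 H=1818112/519415] → run A
t=6: vr[A=3072/655 H=1818112/519415] → run H
t=7: vr[A=3072/655 H=2153472/519415] → run H
t=8: vr[A=3072/655 H=2488832/519415] → run A
t=9: vr[H=2488832/519415] → run H
t=10: vr[H=2824192/519415] → run H
t=11: (idle)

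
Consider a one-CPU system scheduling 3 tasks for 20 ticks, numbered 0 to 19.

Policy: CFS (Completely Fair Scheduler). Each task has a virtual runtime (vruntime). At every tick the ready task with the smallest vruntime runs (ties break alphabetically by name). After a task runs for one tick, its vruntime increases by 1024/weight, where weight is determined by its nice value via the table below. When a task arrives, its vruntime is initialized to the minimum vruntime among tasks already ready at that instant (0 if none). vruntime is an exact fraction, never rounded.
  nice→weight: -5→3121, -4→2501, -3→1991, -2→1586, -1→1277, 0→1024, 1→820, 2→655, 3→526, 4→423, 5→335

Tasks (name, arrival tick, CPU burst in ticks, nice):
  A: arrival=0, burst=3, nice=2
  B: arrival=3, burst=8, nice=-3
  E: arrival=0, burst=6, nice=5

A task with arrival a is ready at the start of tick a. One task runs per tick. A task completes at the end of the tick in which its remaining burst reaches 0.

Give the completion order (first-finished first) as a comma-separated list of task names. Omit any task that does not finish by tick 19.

t=0: vr[A=0 E=0] → run A
t=1: vr[A=1024/655 E=0] → run E
t=2: vr[A=1024/655 E=1024/335] → run A
t=3: vr[A=2048/655 B=1024/335 E=1024/335] → run B
t=4: vr[A=2048/655 B=2381824/666985 E=1024/335] → run E
t=5: vr[A=2048/655 B=2381824/666985 E=2048/335] → run A
t=6: vr[B=2381824/666985 E=2048/335] → run B
t=7: vr[B=2724864/666985 E=2048/335] → run B
t=8: vr[B=3067904/666985 E=2048/335] → run B
t=9: vr[B=3410944/666985 E=2048/335] → run B
t=10: vr[B=3753984/666985 E=2048/335] → run B
t=11: vr[B=4097024/666985 E=2048/335] → run E
t=12: vr[B=4097024/666985 E=3072/335] → run B
t=13: vr[B=4440064/666985 E=3072/335] → run B
t=14: vr[E=3072/335] → run E
t=15: vr[E=4096/335] → run E
t=16: vr[E=1024/67] → run E
t=17: (idle)
t=18: (idle)
t=19: (idle)

completion order = A, B, E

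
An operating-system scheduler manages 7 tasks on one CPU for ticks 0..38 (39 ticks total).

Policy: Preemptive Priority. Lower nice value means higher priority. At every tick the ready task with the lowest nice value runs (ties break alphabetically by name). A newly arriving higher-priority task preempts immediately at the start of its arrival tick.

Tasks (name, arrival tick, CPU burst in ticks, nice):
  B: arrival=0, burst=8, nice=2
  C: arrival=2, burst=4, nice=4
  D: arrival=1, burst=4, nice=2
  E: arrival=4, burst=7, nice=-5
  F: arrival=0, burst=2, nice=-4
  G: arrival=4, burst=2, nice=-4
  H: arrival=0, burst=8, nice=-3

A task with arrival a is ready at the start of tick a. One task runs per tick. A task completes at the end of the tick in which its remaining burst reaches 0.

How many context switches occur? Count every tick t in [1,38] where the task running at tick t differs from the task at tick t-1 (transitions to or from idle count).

context switches = 8

t=0: ready={B,F,H} → run F
t=1: ready={B,D,F,H} → run F
t=2: ready={B,C,D,H} → run H
t=3: ready={B,C,D,H} → run H
t=4: ready={B,C,D,E,G,H} → run E
t=5: ready={B,C,D,E,G,H} → run E
t=6: ready={B,C,D,E,G,H} → run E
t=7: ready={B,C,D,E,G,H} → run E
t=8: ready={B,C,D,E,G,H} → run E
t=9: ready={B,C,D,E,G,H} → run E
t=10: ready={B,C,D,E,G,H} → run E
t=11: ready={B,C,D,G,H} → run G
t=12: ready={B,C,D,G,H} → run G
t=13: ready={B,C,D,H} → run H
t=14: ready={B,C,D,H} → run H
t=15: ready={B,C,D,H} → run H
t=16: ready={B,C,D,H} → run H
t=17: ready={B,C,D,H} → run H
t=18: ready={B,C,D,H} → run H
t=19: ready={B,C,D} → run B
t=20: ready={B,C,D} → run B
t=21: ready={B,C,D} → run B
t=22: ready={B,C,D} → run B
t=23: ready={B,C,D} → run B
t=24: ready={B,C,D} → run B
t=25: ready={B,C,D} → run B
t=26: ready={B,C,D} → run B
t=27: ready={C,D} → run D
t=28: ready={C,D} → run D
t=29: ready={C,D} → run D
t=30: ready={C,D} → run D
t=31: ready={C} → run C
t=32: ready={C} → run C
t=33: ready={C} → run C
t=34: ready={C} → run C
t=35: (idle)
t=36: (idle)
t=37: (idle)
t=38: (idle)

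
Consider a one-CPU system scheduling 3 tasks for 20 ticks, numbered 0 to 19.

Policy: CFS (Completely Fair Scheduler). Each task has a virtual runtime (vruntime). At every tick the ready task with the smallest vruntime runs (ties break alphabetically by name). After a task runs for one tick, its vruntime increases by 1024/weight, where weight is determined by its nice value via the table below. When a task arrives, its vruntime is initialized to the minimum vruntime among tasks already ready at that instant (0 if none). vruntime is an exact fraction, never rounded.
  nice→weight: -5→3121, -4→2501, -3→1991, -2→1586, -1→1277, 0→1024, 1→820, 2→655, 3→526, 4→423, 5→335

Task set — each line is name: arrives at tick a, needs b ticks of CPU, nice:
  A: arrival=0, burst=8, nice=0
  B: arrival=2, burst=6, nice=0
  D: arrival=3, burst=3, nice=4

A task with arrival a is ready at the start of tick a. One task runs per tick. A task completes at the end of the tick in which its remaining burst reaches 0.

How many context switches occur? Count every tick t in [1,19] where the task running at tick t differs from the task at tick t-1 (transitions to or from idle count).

t=0: vr[A=0] → run A
t=1: vr[A=1] → run A
t=2: vr[A=2 B=2] → run A
t=3: vr[A=3 B=2 D=2] → run B
t=4: vr[A=3 B=3 D=2] → run D
t=5: vr[A=3 B=3 D=1870/423] → run A
t=6: vr[A=4 B=3 D=1870/423] → run B
t=7: vr[A=4 B=4 D=1870/423] → run A
t=8: vr[A=5 B=4 D=1870/423] → run B
t=9: vr[A=5 B=5 D=1870/423] → run D
t=10: vr[A=5 B=5 D=2894/423] → run A
t=11: vr[A=6 B=5 D=2894/423] → run B
t=12: vr[A=6 B=6 D=2894/423] → run A
t=13: vr[A=7 B=6 D=2894/423] → run B
t=14: vr[A=7 B=7 D=2894/423] → run D
t=15: vr[A=7 B=7] → run A
t=16: vr[B=7] → run B
t=17: (idle)
t=18: (idle)
t=19: (idle)

context switches = 15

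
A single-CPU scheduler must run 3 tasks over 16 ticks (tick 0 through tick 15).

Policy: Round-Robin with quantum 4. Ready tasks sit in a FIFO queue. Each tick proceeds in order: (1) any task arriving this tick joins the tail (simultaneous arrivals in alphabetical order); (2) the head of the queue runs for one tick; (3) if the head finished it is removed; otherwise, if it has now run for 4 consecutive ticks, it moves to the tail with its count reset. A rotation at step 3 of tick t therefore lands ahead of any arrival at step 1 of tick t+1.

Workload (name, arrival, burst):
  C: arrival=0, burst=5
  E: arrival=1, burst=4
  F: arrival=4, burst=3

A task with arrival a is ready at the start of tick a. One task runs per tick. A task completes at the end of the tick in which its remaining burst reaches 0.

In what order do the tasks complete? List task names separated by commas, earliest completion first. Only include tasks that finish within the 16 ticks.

t=0: queue=[C] q_used=0 → run C
t=1: queue=[C,E] q_used=1 → run C
t=2: queue=[C,E] q_used=2 → run C
t=3: queue=[C,E] q_used=3 → run C
t=4: queue=[E,C,F] q_used=0 → run E
t=5: queue=[E,C,F] q_used=1 → run E
t=6: queue=[E,C,F] q_used=2 → run E
t=7: queue=[E,C,F] q_used=3 → run E
t=8: queue=[C,F] q_used=0 → run C
t=9: queue=[F] q_used=0 → run F
t=10: queue=[F] q_used=1 → run F
t=11: queue=[F] q_used=2 → run F
t=12: (idle)
t=13: (idle)
t=14: (idle)
t=15: (idle)

completion order = E, C, F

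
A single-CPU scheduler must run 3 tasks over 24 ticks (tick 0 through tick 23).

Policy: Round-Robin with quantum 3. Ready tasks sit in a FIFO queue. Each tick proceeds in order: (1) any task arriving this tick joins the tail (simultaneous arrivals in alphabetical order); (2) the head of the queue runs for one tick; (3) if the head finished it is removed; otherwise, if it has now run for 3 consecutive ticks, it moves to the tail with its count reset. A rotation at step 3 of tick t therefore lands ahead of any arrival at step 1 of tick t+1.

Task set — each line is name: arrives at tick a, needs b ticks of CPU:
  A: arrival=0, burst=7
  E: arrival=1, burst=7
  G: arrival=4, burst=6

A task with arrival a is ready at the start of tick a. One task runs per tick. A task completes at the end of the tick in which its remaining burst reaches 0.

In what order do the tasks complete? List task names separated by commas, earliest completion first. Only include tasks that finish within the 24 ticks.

t=0: queue=[A] q_used=0 → run A
t=1: queue=[A,E] q_used=1 → run A
t=2: queue=[A,E] q_used=2 → run A
t=3: queue=[E,A] q_used=0 → run E
t=4: queue=[E,A,G] q_used=1 → run E
t=5: queue=[E,A,G] q_used=2 → run E
t=6: queue=[A,G,E] q_used=0 → run A
t=7: queue=[A,G,E] q_used=1 → run A
t=8: queue=[A,G,E] q_used=2 → run A
t=9: queue=[G,E,A] q_used=0 → run G
t=10: queue=[G,E,A] q_used=1 → run G
t=11: queue=[G,E,A] q_used=2 → run G
t=12: queue=[E,A,G] q_used=0 → run E
t=13: queue=[E,A,G] q_used=1 → run E
t=14: queue=[E,A,G] q_used=2 → run E
t=15: queue=[A,G,E] q_used=0 → run A
t=16: queue=[G,E] q_used=0 → run G
t=17: queue=[G,E] q_used=1 → run G
t=18: queue=[G,E] q_used=2 → run G
t=19: queue=[E] q_used=0 → run E
t=20: (idle)
t=21: (idle)
t=22: (idle)
t=23: (idle)

completion order = A, G, E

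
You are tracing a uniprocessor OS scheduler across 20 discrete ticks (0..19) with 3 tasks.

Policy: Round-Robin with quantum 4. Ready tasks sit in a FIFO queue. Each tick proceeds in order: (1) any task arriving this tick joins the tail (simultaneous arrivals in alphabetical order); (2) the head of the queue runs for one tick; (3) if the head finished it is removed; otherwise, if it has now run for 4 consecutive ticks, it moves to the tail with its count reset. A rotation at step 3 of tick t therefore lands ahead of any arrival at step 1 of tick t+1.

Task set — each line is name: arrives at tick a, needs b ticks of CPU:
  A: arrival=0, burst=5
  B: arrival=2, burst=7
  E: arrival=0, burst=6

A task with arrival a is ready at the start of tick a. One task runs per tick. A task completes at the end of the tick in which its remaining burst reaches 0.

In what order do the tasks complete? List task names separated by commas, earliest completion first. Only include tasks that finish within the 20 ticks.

completion order = A, E, B

t=0: queue=[A,E] q_used=0 → run A
t=1: queue=[A,E] q_used=1 → run A
t=2: queue=[A,E,B] q_used=2 → run A
t=3: queue=[A,E,B] q_used=3 → run A
t=4: queue=[E,B,A] q_used=0 → run E
t=5: queue=[E,B,A] q_used=1 → run E
t=6: queue=[E,B,A] q_used=2 → run E
t=7: queue=[E,B,A] q_used=3 → run E
t=8: queue=[B,A,E] q_used=0 → run B
t=9: queue=[B,A,E] q_used=1 → run B
t=10: queue=[B,A,E] q_used=2 → run B
t=11: queue=[B,A,E] q_used=3 → run B
t=12: queue=[A,E,B] q_used=0 → run A
t=13: queue=[E,B] q_used=0 → run E
t=14: queue=[E,B] q_used=1 → run E
t=15: queue=[B] q_used=0 → run B
t=16: queue=[B] q_used=1 → run B
t=17: queue=[B] q_used=2 → run B
t=18: (idle)
t=19: (idle)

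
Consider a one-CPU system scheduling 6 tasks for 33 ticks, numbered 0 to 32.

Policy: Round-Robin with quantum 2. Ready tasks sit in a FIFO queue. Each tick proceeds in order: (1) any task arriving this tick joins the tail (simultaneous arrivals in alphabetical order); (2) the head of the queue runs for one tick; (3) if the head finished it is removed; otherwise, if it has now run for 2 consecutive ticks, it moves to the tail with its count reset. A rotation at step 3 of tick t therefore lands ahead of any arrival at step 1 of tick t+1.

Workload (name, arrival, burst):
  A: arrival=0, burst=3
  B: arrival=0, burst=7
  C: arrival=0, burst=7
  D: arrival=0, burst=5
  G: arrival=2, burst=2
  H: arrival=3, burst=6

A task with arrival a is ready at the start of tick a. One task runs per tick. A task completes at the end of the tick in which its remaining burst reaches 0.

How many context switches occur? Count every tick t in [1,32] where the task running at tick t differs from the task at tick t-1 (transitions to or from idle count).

t=0: queue=[A,B,C,D] q_used=0 → run A
t=1: queue=[A,B,C,D] q_used=1 → run A
t=2: queue=[B,C,D,A,G] q_used=0 → run B
t=3: queue=[B,C,D,A,G,H] q_used=1 → run B
t=4: queue=[C,D,A,G,H,B] q_used=0 → run C
t=5: queue=[C,D,A,G,H,B] q_used=1 → run C
t=6: queue=[D,A,G,H,B,C] q_used=0 → run D
t=7: queue=[D,A,G,H,B,C] q_used=1 → run D
t=8: queue=[A,G,H,B,C,D] q_used=0 → run A
t=9: queue=[G,H,B,C,D] q_used=0 → run G
t=10: queue=[G,H,B,C,D] q_used=1 → run G
t=11: queue=[H,B,C,D] q_used=0 → run H
t=12: queue=[H,B,C,D] q_used=1 → run H
t=13: queue=[B,C,D,H] q_used=0 → run B
t=14: queue=[B,C,D,H] q_used=1 → run B
t=15: queue=[C,D,H,B] q_used=0 → run C
t=16: queue=[C,D,H,B] q_used=1 → run C
t=17: queue=[D,H,B,C] q_used=0 → run D
t=18: queue=[D,H,B,C] q_used=1 → run D
t=19: queue=[H,B,C,D] q_used=0 → run H
t=20: queue=[H,B,C,D] q_used=1 → run H
t=21: queue=[B,C,D,H] q_used=0 → run B
t=22: queue=[B,C,D,H] q_used=1 → run B
t=23: queue=[C,D,H,B] q_used=0 → run C
t=24: queue=[C,D,H,B] q_used=1 → run C
t=25: queue=[D,H,B,C] q_used=0 → run D
t=26: queue=[H,B,C] q_used=0 → run H
t=27: queue=[H,B,C] q_used=1 → run H
t=28: queue=[B,C] q_used=0 → run B
t=29: queue=[C] q_used=0 → run C
t=30: (idle)
t=31: (idle)
t=32: (idle)

context switches = 17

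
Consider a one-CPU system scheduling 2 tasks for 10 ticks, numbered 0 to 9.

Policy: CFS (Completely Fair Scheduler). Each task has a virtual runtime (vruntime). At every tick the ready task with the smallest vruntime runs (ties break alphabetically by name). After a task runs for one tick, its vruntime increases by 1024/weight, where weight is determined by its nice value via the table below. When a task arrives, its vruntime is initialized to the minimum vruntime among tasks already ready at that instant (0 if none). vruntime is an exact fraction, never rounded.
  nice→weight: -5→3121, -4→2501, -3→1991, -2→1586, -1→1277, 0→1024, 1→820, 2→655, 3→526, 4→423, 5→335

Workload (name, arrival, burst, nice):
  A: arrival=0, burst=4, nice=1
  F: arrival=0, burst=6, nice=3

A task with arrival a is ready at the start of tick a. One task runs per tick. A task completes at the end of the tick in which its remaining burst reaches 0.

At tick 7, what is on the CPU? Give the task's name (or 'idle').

t=0: vr[A=0 F=0] → run A
t=1: vr[A=256/205 F=0] → run F
t=2: vr[A=256/205 F=512/263] → run A
t=3: vr[A=512/205 F=512/263] → run F
t=4: vr[A=512/205 F=1024/263] → run A
t=5: vr[A=768/205 F=1024/263] → run A
t=6: vr[F=1024/263] → run F
t=7: vr[F=1536/263] → run F
t=8: vr[F=2048/263] → run F
t=9: vr[F=2560/263] → run F

running at tick 7 = F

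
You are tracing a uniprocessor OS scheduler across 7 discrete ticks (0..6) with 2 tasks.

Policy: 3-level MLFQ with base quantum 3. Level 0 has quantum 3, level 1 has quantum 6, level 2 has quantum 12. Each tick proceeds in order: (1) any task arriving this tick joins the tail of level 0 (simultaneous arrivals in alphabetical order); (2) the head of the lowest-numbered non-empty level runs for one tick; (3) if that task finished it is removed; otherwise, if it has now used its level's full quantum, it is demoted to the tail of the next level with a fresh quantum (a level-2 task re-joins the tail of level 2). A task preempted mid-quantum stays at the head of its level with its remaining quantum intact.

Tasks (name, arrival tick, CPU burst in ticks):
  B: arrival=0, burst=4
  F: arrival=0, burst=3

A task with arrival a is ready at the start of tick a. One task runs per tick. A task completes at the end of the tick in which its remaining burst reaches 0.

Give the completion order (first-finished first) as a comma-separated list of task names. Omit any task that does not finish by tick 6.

t=0: L0/L1/L2 = BF/-/- → run B
t=1: L0/L1/L2 = BF/-/- → run B
t=2: L0/L1/L2 = BF/-/- → run B
t=3: L0/L1/L2 = F/B/- → run F
t=4: L0/L1/L2 = F/B/- → run F
t=5: L0/L1/L2 = F/B/- → run F
t=6: L0/L1/L2 = -/B/- → run B

completion order = F, B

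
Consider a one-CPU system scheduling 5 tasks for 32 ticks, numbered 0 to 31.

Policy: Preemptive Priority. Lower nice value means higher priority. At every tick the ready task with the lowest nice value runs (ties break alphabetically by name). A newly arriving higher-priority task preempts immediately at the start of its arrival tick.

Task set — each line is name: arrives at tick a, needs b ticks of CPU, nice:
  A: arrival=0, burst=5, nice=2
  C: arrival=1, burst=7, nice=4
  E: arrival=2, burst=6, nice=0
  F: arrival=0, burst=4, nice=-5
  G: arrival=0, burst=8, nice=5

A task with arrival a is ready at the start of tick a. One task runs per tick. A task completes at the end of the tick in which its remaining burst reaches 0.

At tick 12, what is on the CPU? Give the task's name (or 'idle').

t=0: ready={A,F,G} → run F
t=1: ready={A,C,F,G} → run F
t=2: ready={A,C,E,F,G} → run F
t=3: ready={A,C,E,F,G} → run F
t=4: ready={A,C,E,G} → run E
t=5: ready={A,C,E,G} → run E
t=6: ready={A,C,E,G} → run E
t=7: ready={A,C,E,G} → run E
t=8: ready={A,C,E,G} → run E
t=9: ready={A,C,E,G} → run E
t=10: ready={A,C,G} → run A
t=11: ready={A,C,G} → run A
t=12: ready={A,C,G} → run A
t=13: ready={A,C,G} → run A
t=14: ready={A,C,G} → run A
t=15: ready={C,G} → run C
t=16: ready={C,G} → run C
t=17: ready={C,G} → run C
t=18: ready={C,G} → run C
t=19: ready={C,G} → run C
t=20: ready={C,G} → run C
t=21: ready={C,G} → run C
t=22: ready={G} → run G
t=23: ready={G} → run G
t=24: ready={G} → run G
t=25: ready={G} → run G
t=26: ready={G} → run G
t=27: ready={G} → run G
t=28: ready={G} → run G
t=29: ready={G} → run G
t=30: (idle)
t=31: (idle)

running at tick 12 = A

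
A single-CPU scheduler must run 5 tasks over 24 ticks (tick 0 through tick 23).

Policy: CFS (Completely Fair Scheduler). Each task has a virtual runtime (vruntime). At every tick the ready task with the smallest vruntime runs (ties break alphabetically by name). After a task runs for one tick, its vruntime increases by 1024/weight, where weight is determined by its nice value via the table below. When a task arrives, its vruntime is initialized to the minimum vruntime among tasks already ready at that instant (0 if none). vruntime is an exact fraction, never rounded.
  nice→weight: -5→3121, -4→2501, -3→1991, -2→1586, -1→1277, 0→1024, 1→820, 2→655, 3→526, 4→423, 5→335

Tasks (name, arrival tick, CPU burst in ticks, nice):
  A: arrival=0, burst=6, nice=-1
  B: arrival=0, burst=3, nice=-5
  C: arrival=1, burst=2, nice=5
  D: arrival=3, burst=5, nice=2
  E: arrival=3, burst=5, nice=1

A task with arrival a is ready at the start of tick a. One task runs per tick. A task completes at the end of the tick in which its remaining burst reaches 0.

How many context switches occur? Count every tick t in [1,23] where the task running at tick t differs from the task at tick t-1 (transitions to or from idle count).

context switches = 21

t=0: vr[A=0 B=0] → run A
t=1: vr[A=1024/1277 B=0 C=0] → run B
t=2: vr[A=1024/1277 B=1024/3121 C=0] → run C
t=3: vr[A=1024/1277 B=1024/3121 C=1024/335 D=1024/3121 E=1024/3121] → run B
t=4: vr[A=1024/1277 B=2048/3121 C=1024/335 D=1024/3121 E=1024/3121] → run D
t=5: vr[A=1024/1277 B=2048/3121 C=1024/335 D=3866624/2044255 E=1024/3121] → run E
t=6: vr[A=1024/1277 B=2048/3121 C=1024/335 D=3866624/2044255 E=1008896/639805] → run B
t=7: vr[A=1024/1277 C=1024/335 D=3866624/2044255 E=1008896/639805] → run A
t=8: vr[A=2048/1277 C=1024/335 D=3866624/2044255 E=1008896/639805] → run E
t=9: vr[A=2048/1277 C=1024/335 D=3866624/2044255 E=1807872/639805] → run A
t=10: vr[A=3072/1277 C=1024/335 D=3866624/2044255 E=1807872/639805] → run D
t=11: vr[A=3072/1277 C=1024/335 D=7062528/2044255 E=1807872/639805] → run A
t=12: vr[A=4096/1277 C=1024/335 D=7062528/2044255 E=1807872/639805] → run E
t=13: vr[A=4096/1277 C=1024/335 D=7062528/2044255 E=2606848/639805] → run C
t=14: vr[A=4096/1277 D=7062528/2044255 E=2606848/639805] → run A
t=15: vr[A=5120/1277 D=7062528/2044255 E=2606848/639805] → run D
t=16: vr[A=5120/1277 D=10258432/2044255 E=2606848/639805] → run A
t=17: vr[D=10258432/2044255 E=2606848/639805] → run E
t=18: vr[D=10258432/2044255 E=3405824/639805] → run D
t=19: vr[D=13454336/2044255 E=3405824/639805] → run E
t=20: vr[D=13454336/2044255] → run D
t=21: (idle)
t=22: (idle)
t=23: (idle)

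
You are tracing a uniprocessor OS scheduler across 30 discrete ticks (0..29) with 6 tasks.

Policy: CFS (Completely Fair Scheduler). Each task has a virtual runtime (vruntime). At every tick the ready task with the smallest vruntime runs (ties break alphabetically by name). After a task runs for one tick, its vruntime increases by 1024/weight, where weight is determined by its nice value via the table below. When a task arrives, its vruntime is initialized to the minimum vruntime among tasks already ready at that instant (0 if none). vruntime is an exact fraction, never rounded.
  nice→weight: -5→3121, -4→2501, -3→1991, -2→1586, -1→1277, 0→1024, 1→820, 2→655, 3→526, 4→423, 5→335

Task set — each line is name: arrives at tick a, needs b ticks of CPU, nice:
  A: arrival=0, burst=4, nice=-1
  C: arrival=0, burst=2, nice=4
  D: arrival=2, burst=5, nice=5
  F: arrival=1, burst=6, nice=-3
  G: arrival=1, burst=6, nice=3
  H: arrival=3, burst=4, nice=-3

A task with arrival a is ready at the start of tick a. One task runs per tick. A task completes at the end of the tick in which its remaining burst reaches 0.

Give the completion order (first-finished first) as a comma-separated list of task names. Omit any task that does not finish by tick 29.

completion order = H, A, C, F, G, D

t=0: vr[A=0 C=0] → run A
t=1: vr[A=1024/1277 C=0 F=0 G=0] → run C
t=2: vr[A=1024/1277 C=1024/423 D=0 F=0 G=0] → run D
t=3: vr[A=1024/1277 C=1024/423 D=1024/335 F=0 G=0 H=0] → run F
t=4: vr[A=1024/1277 C=1024/423 D=1024/335 F=1024/1991 G=0 H=0] → run G
t=5: vr[A=1024/1277 C=1024/423 D=1024/335 F=1024/1991 G=512/263 H=0] → run H
t=6: vr[A=1024/1277 C=1024/423 D=1024/335 F=1024/1991 G=512/263 H=1024/1991] → run F
t=7: vr[A=1024/1277 C=1024/423 D=1024/335 F=2048/1991 G=512/263 H=1024/1991] → run H
t=8: vr[A=1024/1277 C=1024/423 D=1024/335 F=2048/1991 G=512/263 H=2048/1991] → run A
t=9: vr[A=2048/1277 C=1024/423 D=1024/335 F=2048/1991 G=512/263 H=2048/1991] → run F
t=10: vr[A=2048/1277 C=1024/423 D=1024/335 F=3072/1991 G=512/263 H=2048/1991] → run H
t=11: vr[A=2048/1277 C=1024/423 D=1024/335 F=3072/1991 G=512/263 H=3072/1991] → run F
t=12: vr[A=2048/1277 C=1024/423 D=1024/335 F=4096/1991 G=512/263 H=3072/1991] → run H
t=13: vr[A=2048/1277 C=1024/423 D=1024/335 F=4096/1991 G=512/263] → run A
t=14: vr[A=3072/1277 C=1024/423 D=1024/335 F=4096/1991 G=512/263] → run G
t=15: vr[A=3072/1277 C=1024/423 D=1024/335 F=4096/1991 G=1024/263] → run F
t=16: vr[A=3072/1277 C=1024/423 D=1024/335 F=5120/1991 G=1024/263] → run A
t=17: vr[C=1024/423 D=1024/335 F=5120/1991 G=1024/263] → run C
t=18: vr[D=1024/335 F=5120/1991 G=1024/263] → run F
t=19: vr[D=1024/335 G=1024/263] → run D
t=20: vr[D=2048/335 G=1024/263] → run G
t=21: vr[D=2048/335 G=1536/263] → run G
t=22: vr[D=2048/335 G=2048/263] → run D
t=23: vr[D=3072/335 G=2048/263] → run G
t=24: vr[D=3072/335 G=2560/263] → run D
t=25: vr[D=4096/335 G=2560/263] → run G
t=26: vr[D=4096/335] → run D
t=27: (idle)
t=28: (idle)
t=29: (idle)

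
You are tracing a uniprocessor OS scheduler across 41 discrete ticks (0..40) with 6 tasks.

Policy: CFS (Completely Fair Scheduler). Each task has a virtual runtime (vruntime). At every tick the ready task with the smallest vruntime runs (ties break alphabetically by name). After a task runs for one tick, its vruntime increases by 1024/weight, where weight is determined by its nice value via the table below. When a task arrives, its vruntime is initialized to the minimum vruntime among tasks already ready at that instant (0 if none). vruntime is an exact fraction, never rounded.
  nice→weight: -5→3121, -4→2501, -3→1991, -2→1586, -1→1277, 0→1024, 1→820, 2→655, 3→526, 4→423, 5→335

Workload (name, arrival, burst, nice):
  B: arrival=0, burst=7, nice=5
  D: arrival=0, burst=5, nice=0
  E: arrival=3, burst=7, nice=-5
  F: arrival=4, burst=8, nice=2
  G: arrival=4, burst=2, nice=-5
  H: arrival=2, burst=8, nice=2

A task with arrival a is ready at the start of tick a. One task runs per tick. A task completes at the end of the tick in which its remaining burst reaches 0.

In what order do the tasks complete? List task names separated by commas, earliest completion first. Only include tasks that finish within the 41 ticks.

completion order = G, E, D, F, H, B

t=0: vr[B=0 D=0] → run B
t=1: vr[B=1024/335 D=0] → run D
t=2: vr[B=1024/335 D=1 H=1] → run D
t=3: vr[B=1024/335 D=2 E=1 H=1] → run E
t=4: vr[B=1024/335 D=2 E=4145/3121 F=1 G=1 H=1] → run F
t=5: vr[B=1024/335 D=2 E=4145/3121 F=1679/655 G=1 H=1] → run G
t=6: vr[B=1024/335 D=2 E=4145/3121 F=1679/655 G=4145/3121 H=1] → run H
t=7: vr[B=1024/335 D=2 E=4145/3121 F=1679/655 G=4145/3121 H=1679/655] → run E
t=8: vr[B=1024/335 D=2 E=5169/3121 F=1679/655 G=4145/3121 H=1679/655] → run G
t=9: vr[B=1024/335 D=2 E=5169/3121 F=1679/655 H=1679/655] → run E
t=10: vr[B=1024/335 D=2 E=6193/3121 F=1679/655 H=1679/655] → run E
t=11: vr[B=1024/335 D=2 E=7217/3121 F=1679/655 H=1679/655] → run D
t=12: vr[B=1024/335 D=3 E=7217/3121 F=1679/655 H=1679/655] → run E
t=13: vr[B=1024/335 D=3 E=8241/3121 F=1679/655 H=1679/655] → run F
t=14: vr[B=1024/335 D=3 E=8241/3121 F=2703/655 H=1679/655] → run H
t=15: vr[B=1024/335 D=3 E=8241/3121 F=2703/655 H=2703/655] → run E
t=16: vr[B=1024/335 D=3 E=9265/3121 F=2703/655 H=2703/655] → run E
t=17: vr[B=1024/335 D=3 F=2703/655 H=2703/655] → run D
t=18: vr[B=1024/335 D=4 F=2703/655 H=2703/655] → run B
t=19: vr[B=2048/335 D=4 F=2703/655 H=2703/655] → run D
t=20: vr[B=2048/335 F=2703/655 H=2703/655] → run F
t=21: vr[B=2048/335 F=3727/655 H=2703/655] → run H
t=22: vr[B=2048/335 F=3727/655 H=3727/655] → run F
t=23: vr[B=2048/335 F=4751/655 H=3727/655] → run H
t=24: vr[B=2048/335 F=4751/655 H=4751/655] → run B
t=25: vr[B=3072/335 F=4751/655 H=4751/655] → run F
t=26: vr[B=3072/335 F=1155/131 H=4751/655] → run H
t=27: vr[B=3072/335 F=1155/131 H=1155/131] → run F
t=28: vr[B=3072/335 F=6799/655 H=1155/131] → run H
t=29: vr[B=3072/335 F=6799/655 H=6799/655] → run B
t=30: vr[B=4096/335 F=6799/655 H=6799/655] → run F
t=31: vr[B=4096/335 F=7823/655 H=6799/655] → run H
t=32: vr[B=4096/335 F=7823/655 H=7823/655] → run F
t=33: vr[B=4096/335 H=7823/655] → run H
t=34: vr[B=4096/335] → run B
t=35: vr[B=1024/67] → run B
t=36: vr[B=6144/335] → run B
t=37: (idle)
t=38: (idle)
t=39: (idle)
t=40: (idle)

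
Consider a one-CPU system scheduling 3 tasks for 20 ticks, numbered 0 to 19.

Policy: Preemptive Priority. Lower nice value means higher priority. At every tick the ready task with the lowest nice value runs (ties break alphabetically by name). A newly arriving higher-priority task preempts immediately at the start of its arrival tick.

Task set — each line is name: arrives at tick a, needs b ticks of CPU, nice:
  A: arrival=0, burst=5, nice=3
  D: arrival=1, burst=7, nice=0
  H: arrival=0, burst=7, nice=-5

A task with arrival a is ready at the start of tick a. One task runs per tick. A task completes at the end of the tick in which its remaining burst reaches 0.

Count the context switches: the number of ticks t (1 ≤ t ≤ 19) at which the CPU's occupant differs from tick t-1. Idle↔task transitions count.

t=0: ready={A,H} → run H
t=1: ready={A,D,H} → run H
t=2: ready={A,D,H} → run H
t=3: ready={A,D,H} → run H
t=4: ready={A,D,H} → run H
t=5: ready={A,D,H} → run H
t=6: ready={A,D,H} → run H
t=7: ready={A,D} → run D
t=8: ready={A,D} → run D
t=9: ready={A,D} → run D
t=10: ready={A,D} → run D
t=11: ready={A,D} → run D
t=12: ready={A,D} → run D
t=13: ready={A,D} → run D
t=14: ready={A} → run A
t=15: ready={A} → run A
t=16: ready={A} → run A
t=17: ready={A} → run A
t=18: ready={A} → run A
t=19: (idle)

context switches = 3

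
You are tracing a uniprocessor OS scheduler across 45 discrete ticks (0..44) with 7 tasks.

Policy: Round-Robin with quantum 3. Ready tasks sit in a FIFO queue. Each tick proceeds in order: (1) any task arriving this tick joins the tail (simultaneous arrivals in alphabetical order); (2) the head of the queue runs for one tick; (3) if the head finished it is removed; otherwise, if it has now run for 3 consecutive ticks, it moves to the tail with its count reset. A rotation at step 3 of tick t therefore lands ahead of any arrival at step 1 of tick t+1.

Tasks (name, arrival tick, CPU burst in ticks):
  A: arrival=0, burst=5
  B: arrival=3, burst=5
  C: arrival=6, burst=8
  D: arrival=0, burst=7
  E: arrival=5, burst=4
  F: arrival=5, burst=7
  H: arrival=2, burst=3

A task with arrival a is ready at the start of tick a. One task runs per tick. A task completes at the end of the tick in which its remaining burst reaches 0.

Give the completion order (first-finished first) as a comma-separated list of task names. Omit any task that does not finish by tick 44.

completion order = H, A, B, E, D, F, C

t=0: queue=[A,D] q_used=0 → run A
t=1: queue=[A,D] q_used=1 → run A
t=2: queue=[A,D,H] q_used=2 → run A
t=3: queue=[D,H,A,B] q_used=0 → run D
t=4: queue=[D,H,A,B] q_used=1 → run D
t=5: queue=[D,H,A,B,E,F] q_used=2 → run D
t=6: queue=[H,A,B,E,F,D,C] q_used=0 → run H
t=7: queue=[H,A,B,E,F,D,C] q_used=1 → run H
t=8: queue=[H,A,B,E,F,D,C] q_used=2 → run H
t=9: queue=[A,B,E,F,D,C] q_used=0 → run A
t=10: queue=[A,B,E,F,D,C] q_used=1 → run A
t=11: queue=[B,E,F,D,C] q_used=0 → run B
t=12: queue=[B,E,F,D,C] q_used=1 → run B
t=13: queue=[B,E,F,D,C] q_used=2 → run B
t=14: queue=[E,F,D,C,B] q_used=0 → run E
t=15: queue=[E,F,D,C,B] q_used=1 → run E
t=16: queue=[E,F,D,C,B] q_used=2 → run E
t=17: queue=[F,D,C,B,E] q_used=0 → run F
t=18: queue=[F,D,C,B,E] q_used=1 → run F
t=19: queue=[F,D,C,B,E] q_used=2 → run F
t=20: queue=[D,C,B,E,F] q_used=0 → run D
t=21: queue=[D,C,B,E,F] q_used=1 → run D
t=22: queue=[D,C,B,E,F] q_used=2 → run D
t=23: queue=[C,B,E,F,D] q_used=0 → run C
t=24: queue=[C,B,E,F,D] q_used=1 → run C
t=25: queue=[C,B,E,F,D] q_used=2 → run C
t=26: queue=[B,E,F,D,C] q_used=0 → run B
t=27: queue=[B,E,F,D,C] q_used=1 → run B
t=28: queue=[E,F,D,C] q_used=0 → run E
t=29: queue=[F,D,C] q_used=0 → run F
t=30: queue=[F,D,C] q_used=1 → run F
t=31: queue=[F,D,C] q_used=2 → run F
t=32: queue=[D,C,F] q_used=0 → run D
t=33: queue=[C,F] q_used=0 → run C
t=34: queue=[C,F] q_used=1 → run C
t=35: queue=[C,F] q_used=2 → run C
t=36: queue=[F,C] q_used=0 → run F
t=37: queue=[C] q_used=0 → run C
t=38: queue=[C] q_used=1 → run C
t=39: (idle)
t=40: (idle)
t=41: (idle)
t=42: (idle)
t=43: (idle)
t=44: (idle)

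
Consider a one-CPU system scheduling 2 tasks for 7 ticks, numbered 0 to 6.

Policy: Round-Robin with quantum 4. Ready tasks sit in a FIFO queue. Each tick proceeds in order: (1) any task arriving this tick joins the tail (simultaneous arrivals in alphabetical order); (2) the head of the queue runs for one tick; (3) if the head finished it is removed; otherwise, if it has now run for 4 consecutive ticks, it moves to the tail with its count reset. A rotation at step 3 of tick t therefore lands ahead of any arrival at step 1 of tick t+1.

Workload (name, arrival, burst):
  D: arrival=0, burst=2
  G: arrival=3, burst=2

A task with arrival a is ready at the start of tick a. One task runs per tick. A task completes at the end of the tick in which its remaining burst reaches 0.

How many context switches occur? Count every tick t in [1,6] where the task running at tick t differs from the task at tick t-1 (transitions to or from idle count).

t=0: queue=[D] q_used=0 → run D
t=1: queue=[D] q_used=1 → run D
t=2: (idle)
t=3: queue=[G] q_used=0 → run G
t=4: queue=[G] q_used=1 → run G
t=5: (idle)
t=6: (idle)

context switches = 3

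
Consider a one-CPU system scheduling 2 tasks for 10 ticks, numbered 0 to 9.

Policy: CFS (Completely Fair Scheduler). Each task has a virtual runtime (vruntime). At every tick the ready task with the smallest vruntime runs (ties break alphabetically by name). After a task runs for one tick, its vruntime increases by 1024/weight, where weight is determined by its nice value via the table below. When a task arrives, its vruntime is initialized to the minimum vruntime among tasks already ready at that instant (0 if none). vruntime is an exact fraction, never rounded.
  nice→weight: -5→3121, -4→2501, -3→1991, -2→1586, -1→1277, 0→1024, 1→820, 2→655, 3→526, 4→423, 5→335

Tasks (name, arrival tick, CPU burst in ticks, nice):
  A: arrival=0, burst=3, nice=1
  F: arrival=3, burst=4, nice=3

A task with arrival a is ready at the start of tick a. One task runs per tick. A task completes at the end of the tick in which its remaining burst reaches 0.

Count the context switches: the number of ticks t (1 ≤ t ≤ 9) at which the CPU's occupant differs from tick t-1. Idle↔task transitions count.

context switches = 2

t=0: vr[A=0] → run A
t=1: vr[A=256/205] → run A
t=2: vr[A=512/205] → run A
t=3: vr[F=0] → run F
t=4: vr[F=512/263] → run F
t=5: vr[F=1024/263] → run F
t=6: vr[F=1536/263] → run F
t=7: (idle)
t=8: (idle)
t=9: (idle)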